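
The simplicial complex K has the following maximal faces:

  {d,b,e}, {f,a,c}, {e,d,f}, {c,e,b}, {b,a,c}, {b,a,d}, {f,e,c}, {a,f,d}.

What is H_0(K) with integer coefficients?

H_0 ≅ Z.

K has 6 vertices, 12 edges, 8 triangles.
rank ∂_0 = 0, rank ∂_1 = 5 ⇒ b_0 = 6 − 0 − 5 = 1; all invariant factors of ∂_1 are 1 so no torsion. So H_0 = Z.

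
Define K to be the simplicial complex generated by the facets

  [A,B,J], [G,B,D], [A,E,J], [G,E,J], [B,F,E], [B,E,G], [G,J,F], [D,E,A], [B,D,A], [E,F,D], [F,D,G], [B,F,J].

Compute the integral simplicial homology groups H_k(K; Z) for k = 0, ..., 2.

We work with the vertex ordering A < B < D < E < F < G < J. The simplices of K, each written with vertices in increasing order, are:

  0-simplices (7): A, B, D, E, F, G, J
  1-simplices (18): AB, AD, AE, AJ, BD, BE, BF, BG, BJ, DE, DF, DG, EF, EG, EJ, FG, FJ, GJ
  2-simplices (12): ABD, ABJ, ADE, AEJ, BDG, BEF, BEG, BFJ, DEF, DFG, EGJ, FGJ

giving chain groups C_0 ≅ Z^7, C_1 ≅ Z^18, C_2 ≅ Z^12.

The boundary map ∂_1: C_1 → C_0 is given by ∂[p,q] = [q] − [p].
The resulting 7×18 matrix has rank 6, and its Smith normal form has invariant factors (1,1,1,1,1,1).

Boundary ∂_2: C_2 → C_1 maps a triangle to the signed sum of its edges. For instance
  ∂BDG = DG − BG + BD,
  ∂FGJ = GJ − FJ + FG.
The resulting 18×12 matrix has rank 12, and its Smith normal form has invariant factors (1,1,1,1,1,1,1,1,1,1,1,2).

Computing H_k = (kernel of ∂_k) / (image of ∂_{k+1}):

  H_0: rank C_0 − rank ∂_1 = 7 − 6 = 1, and the invariant factors of ∂_1 are all 1, so H_0 = Z.
  H_1: rank ker ∂_1 − rank ∂_2 = (18 − 6) − 12 = 0, and ∂_2 has invariant factor 2 > 1, so H_1 = Z/2.
  H_2: rank ker ∂_2 − rank ∂_3 = (12 − 12) − 0 = 0, and there is no ∂_3, so H_2 = 0.

As a check, the Euler characteristic is 7 − 18 + 12 = 1, which agrees with 1 − 0 + 0 = 1.

H_0 ≅ Z,  H_1 ≅ Z/2,  H_2 = 0.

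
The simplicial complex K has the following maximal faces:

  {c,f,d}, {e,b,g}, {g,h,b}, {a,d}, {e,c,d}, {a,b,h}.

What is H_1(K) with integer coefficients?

H_1 = Z.

Order the vertices as a < b < c < d < e < f < g < h. Listing each simplex with vertices in this order, K has dimension 2 with simplices:

  0-simplices (8): a, b, c, d, e, f, g, h
  1-simplices (13): ab, ad, ah, be, bg, bh, cd, ce, cf, de, df, eg, gh
  2-simplices (5): abh, beg, bgh, cde, cdf

giving chain groups C_0 ≅ Z^8, C_1 ≅ Z^13, C_2 ≅ Z^5.

∂_1: C_1 → C_0 maps an edge to its endpoints' difference, ∂[p,q] = q − p. For instance
  ∂cf = f − c.
This gives a 8×13 integer matrix of rank 7; reducing to Smith normal form yields diagonal entries (1,1,1,1,1,1,1).

Boundary ∂_2: C_2 → C_1 sends each 2-simplex [p,q,r] to [q,r] − [p,r] + [p,q]. For instance
  ∂cdf = df − cf + cd,
  ∂cde = de − ce + cd.
As a 13×5 matrix over Z this has rank 5, with invariant factors (1,1,1,1,1).

Now H_k = ker ∂_k / im ∂_{k+1}, so:

  H_1: rank ker ∂_1 − rank ∂_2 = (13 − 7) − 5 = 1, and the invariant factors of ∂_2 are all 1, so H_1 = Z.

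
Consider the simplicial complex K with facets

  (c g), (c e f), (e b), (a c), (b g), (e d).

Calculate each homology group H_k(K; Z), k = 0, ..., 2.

H_0 ≅ Z,  H_1 ≅ Z,  H_2 = 0.

K has 7 vertices, 8 edges, 1 triangle.
rank ∂_0 = 0, rank ∂_1 = 6 ⇒ b_0 = 7 − 0 − 6 = 1; all invariant factors of ∂_1 are 1 so no torsion. So H_0 ≅ Z.
rank ∂_1 = 6, rank ∂_2 = 1 ⇒ b_1 = 8 − 6 − 1 = 1; all invariant factors of ∂_2 are 1 so no torsion. So H_1 ≅ Z.
rank ∂_2 = 1, rank ∂_3 = 0 ⇒ b_2 = 1 − 1 − 0 = 0. So H_2 ≅ 0.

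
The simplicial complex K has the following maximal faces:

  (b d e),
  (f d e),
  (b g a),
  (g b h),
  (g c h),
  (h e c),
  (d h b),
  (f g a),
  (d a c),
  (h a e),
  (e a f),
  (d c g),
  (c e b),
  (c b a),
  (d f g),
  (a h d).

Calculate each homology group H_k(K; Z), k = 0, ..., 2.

H_0 ≅ Z,  H_1 ≅ Z^2,  H_2 ≅ Z.

Fix the vertex order a < b < c < d < e < f < g < h and write every simplex with vertices in increasing order. Then dim K = 2 and the simplices of K are:

  0-simplices (8): a, b, c, d, e, f, g, h
  1-simplices (24): ab, ac, ad, ae, af, ag, ah, bc, bd, be, bg, bh, cd, ce, cg, ch, de, df, dg, dh, ef, eh, fg, gh
  2-simplices (16): abc, abg, acd, adh, aef, aeh, afg, bce, bde, bdh, bgh, cdg, ceh, cgh, def, dfg

so the chain groups are C_0 ≅ Z^8, C_1 ≅ Z^24, C_2 ≅ Z^16.

The boundary map ∂_1: C_1 → C_0 sends each edge [p,q] (with p < q) to q − p. For instance
  ∂gh = h − g.
This gives a 8×24 integer matrix of rank 7; reducing to Smith normal form yields diagonal entries (1,1,1,1,1,1,1).

Boundary ∂_2: C_2 → C_1 acts by ∂[p,q,r] = [q,r] − [p,r] + [p,q]. For instance
  ∂afg = fg − ag + af,
  ∂abc = bc − ac + ab.
The resulting 24×16 matrix has rank 15, and its Smith normal form has invariant factors (1,1,1,1,1,1,1,1,1,1,1,1,1,1,1).

From H_k ≅ ker(∂_k) / im(∂_{k+1}) we obtain:

  H_0: rank C_0 − rank ∂_1 = 8 − 7 = 1, and the invariant factors of ∂_1 are all 1, so H_0 ≅ Z.
  H_1: rank ker ∂_1 − rank ∂_2 = (24 − 7) − 15 = 2, and the invariant factors of ∂_2 are all 1, so H_1 ≅ Z^2.
  H_2: rank ker ∂_2 − rank ∂_3 = (16 − 15) − 0 = 1, and there is no ∂_3, so H_2 ≅ Z.

As a check, the Euler characteristic is 8 − 24 + 16 = 0, which agrees with 1 − 2 + 1 = 0.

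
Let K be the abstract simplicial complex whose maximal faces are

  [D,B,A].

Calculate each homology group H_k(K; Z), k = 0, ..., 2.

H_0 = Z,  H_1 = 0,  H_2 = 0.

Take the total order A < B < D on the vertex set. Then K (dimension 2) consists of the simplices:

  0-simplices (3): A, B, D
  1-simplices (3): AB, AD, BD
  2-simplices (1): ABD

Hence C_0 ≅ Z^3, C_1 ≅ Z^3, C_2 ≅ Z^1.

The boundary map ∂_1: C_1 → C_0 maps an edge to its endpoints' difference, ∂[p,q] = q − p. For instance
  ∂AD = D − A.
This gives a 3×3 integer matrix of rank 2; reducing to Smith normal form yields diagonal entries (1,1).

Boundary ∂_2: C_2 → C_1 maps a triangle to the signed sum of its edges. For instance
  ∂ABD = BD − AD + AB.
This gives a 3×1 integer matrix of rank 1; reducing to Smith normal form yields diagonal entries (1).

Computing H_k = (kernel of ∂_k) / (image of ∂_{k+1}):

  H_0: rank C_0 − rank ∂_1 = 3 − 2 = 1, and the invariant factors of ∂_1 are all 1, so H_0 = Z.
  H_1: rank ker ∂_1 − rank ∂_2 = (3 − 2) − 1 = 0, and the invariant factors of ∂_2 are all 1, so H_1 = 0.
  H_2: rank ker ∂_2 − rank ∂_3 = (1 − 1) − 0 = 0, and there is no ∂_3, so H_2 = 0.

As a check, the Euler characteristic is 3 − 3 + 1 = 1, which agrees with 1 − 0 + 0 = 1.
(K is a triangulation of the 2-simplex.)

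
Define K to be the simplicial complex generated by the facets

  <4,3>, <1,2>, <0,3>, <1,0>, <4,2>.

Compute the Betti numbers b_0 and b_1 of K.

b_0 = 1, b_1 = 1.

K has 5 vertices, 5 edges.
rank ∂_0 = 0, rank ∂_1 = 4 ⇒ b_0 = 5 − 0 − 4 = 1; all invariant factors of ∂_1 are 1 so no torsion. So H_0 ≅ Z.
rank ∂_1 = 4, rank ∂_2 = 0 ⇒ b_1 = 5 − 4 − 0 = 1. So H_1 ≅ Z.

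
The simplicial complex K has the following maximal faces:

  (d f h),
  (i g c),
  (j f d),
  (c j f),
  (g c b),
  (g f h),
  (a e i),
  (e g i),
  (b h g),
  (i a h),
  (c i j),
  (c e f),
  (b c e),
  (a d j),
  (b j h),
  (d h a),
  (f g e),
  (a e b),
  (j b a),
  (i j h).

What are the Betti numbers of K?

We work with the vertex ordering a < b < c < d < e < f < g < h < i < j. The simplices of K, each written with vertices in increasing order, are:

  0-simplices (10): a, b, c, d, e, f, g, h, i, j
  1-simplices (30): ab, ad, ae, ah, ai, aj, bc, be, bg, bh, bj, ce, cf, cg, ci, cj, df, dh, dj, ef, eg, ei, fg, fh, fj, gh, gi, hi, hj, ij
  2-simplices (20): abe, abj, adh, adj, aei, ahi, bce, bcg, bgh, bhj, cef, cfj, cgi, cij, dfh, dfj, efg, egi, fgh, hij

giving chain groups C_0 ≅ Z^10, C_1 ≅ Z^30, C_2 ≅ Z^20.

The boundary map ∂_1: C_1 → C_0 is given by ∂[p,q] = [q] − [p].
As a 10×30 matrix over Z this has rank 9, with invariant factors (1,1,1,1,1,1,1,1,1).

The boundary map ∂_2: C_2 → C_1 sends each 2-simplex [p,q,r] to [q,r] − [p,r] + [p,q]. For instance
  ∂hij = ij − hj + hi,
  ∂egi = gi − ei + eg.
This gives a 30×20 integer matrix of rank 20; reducing to Smith normal form yields diagonal entries (1,1,1,1,1,1,1,1,1,1,1,1,1,1,1,1,1,1,1,2).

Computing H_k = (kernel of ∂_k) / (image of ∂_{k+1}):

  H_0: rank C_0 − rank ∂_1 = 10 − 9 = 1, and the invariant factors of ∂_1 are all 1, so H_0 = Z.
  H_1: rank ker ∂_1 − rank ∂_2 = (30 − 9) − 20 = 1, and ∂_2 has invariant factor 2 > 1, so H_1 = Z × Z/2.
  H_2: rank ker ∂_2 − rank ∂_3 = (20 − 20) − 0 = 0, and there is no ∂_3, so H_2 = 0.

Hence the Betti numbers are b_0 = 1, b_1 = 1, b_2 = 0.

b_0 = 1, b_1 = 1, b_2 = 0.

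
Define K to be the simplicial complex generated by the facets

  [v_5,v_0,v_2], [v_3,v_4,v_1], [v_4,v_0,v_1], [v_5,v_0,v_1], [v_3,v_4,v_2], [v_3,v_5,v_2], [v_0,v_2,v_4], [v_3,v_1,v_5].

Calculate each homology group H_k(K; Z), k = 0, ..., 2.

Fix the vertex order v_0 < v_1 < v_2 < v_3 < v_4 < v_5 and write every simplex with vertices in increasing order. Then dim K = 2 and the simplices of K are:

  0-simplices (6): [v_0], [v_1], [v_2], [v_3], [v_4], [v_5]
  1-simplices (12): [v_0,v_1], [v_0,v_2], [v_0,v_4], [v_0,v_5], [v_1,v_3], [v_1,v_4], [v_1,v_5], [v_2,v_3], [v_2,v_4], [v_2,v_5], [v_3,v_4], [v_3,v_5]
  2-simplices (8): [v_0,v_1,v_4], [v_0,v_1,v_5], [v_0,v_2,v_4], [v_0,v_2,v_5], [v_1,v_3,v_4], [v_1,v_3,v_5], [v_2,v_3,v_4], [v_2,v_3,v_5]

giving chain groups C_0 ≅ Z^6, C_1 ≅ Z^12, C_2 ≅ Z^8.

∂_1: C_1 → C_0 is given by ∂[p,q] = [q] − [p].
This gives a 6×12 integer matrix of rank 5; reducing to Smith normal form yields diagonal entries (1,1,1,1,1).

The boundary map ∂_2: C_2 → C_1 maps a triangle to the signed sum of its edges. For instance
  ∂[v_1,v_3,v_5] = [v_3,v_5] − [v_1,v_5] + [v_1,v_3],
  ∂[v_0,v_2,v_5] = [v_2,v_5] − [v_0,v_5] + [v_0,v_2].
As a 12×8 matrix over Z this has rank 7, with invariant factors (1,1,1,1,1,1,1).

From H_k ≅ ker(∂_k) / im(∂_{k+1}) we obtain:

  H_0: rank C_0 − rank ∂_1 = 6 − 5 = 1, and the invariant factors of ∂_1 are all 1, so H_0 ≅ Z.
  H_1: rank ker ∂_1 − rank ∂_2 = (12 − 5) − 7 = 0, and the invariant factors of ∂_2 are all 1, so H_1 ≅ 0.
  H_2: rank ker ∂_2 − rank ∂_3 = (8 − 7) − 0 = 1, and there is no ∂_3, so H_2 ≅ Z.

As a check, the Euler characteristic is 6 − 12 + 8 = 2, which agrees with 1 − 0 + 1 = 2.

H_0 ≅ Z,  H_1 = 0,  H_2 ≅ Z.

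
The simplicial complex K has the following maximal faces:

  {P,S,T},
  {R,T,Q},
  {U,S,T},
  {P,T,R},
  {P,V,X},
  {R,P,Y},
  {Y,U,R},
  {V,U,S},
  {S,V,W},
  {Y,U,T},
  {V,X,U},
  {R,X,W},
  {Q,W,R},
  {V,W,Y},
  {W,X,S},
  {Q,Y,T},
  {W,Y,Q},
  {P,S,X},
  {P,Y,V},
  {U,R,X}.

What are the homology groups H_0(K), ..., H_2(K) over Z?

H_0 ≅ Z,  H_1 ≅ Z ⊕ Z/2,  H_2 = 0.

Order the vertices as P < Q < R < S < T < U < V < W < X < Y. Listing each simplex with vertices in this order, K has dimension 2 with simplices:

  0-simplices (10): P, Q, R, S, T, U, V, W, X, Y
  1-simplices (30): PR, PS, PT, PV, PX, PY, QR, QT, QW, QY, RT, RU, RW, RX, RY, ST, SU, SV, SW, SX, TU, TY, UV, UX, UY, VW, VX, VY, WX, WY
  2-simplices (20): PRT, PRY, PST, PSX, PVX, PVY, QRT, QRW, QTY, QWY, RUX, RUY, RWX, STU, SUV, SVW, SWX, TUY, UVX, VWY

so the chain groups are C_0 ≅ Z^10, C_1 ≅ Z^30, C_2 ≅ Z^20.

The boundary map ∂_1: C_1 → C_0 sends each edge [p,q] (with p < q) to q − p.
This gives a 10×30 integer matrix of rank 9; reducing to Smith normal form yields diagonal entries (1,1,1,1,1,1,1,1,1).

∂_2: C_2 → C_1 sends each 2-simplex [p,q,r] to [q,r] − [p,r] + [p,q]. For instance
  ∂SWX = WX − SX + SW,
  ∂RUX = UX − RX + RU.
This gives a 30×20 integer matrix of rank 20; reducing to Smith normal form yields diagonal entries (1,1,1,1,1,1,1,1,1,1,1,1,1,1,1,1,1,1,1,2).

Now H_k = ker ∂_k / im ∂_{k+1}, so:

  H_0: rank C_0 − rank ∂_1 = 10 − 9 = 1, and the invariant factors of ∂_1 are all 1, so H_0 = Z.
  H_1: rank ker ∂_1 − rank ∂_2 = (30 − 9) − 20 = 1, and ∂_2 has invariant factor 2 > 1, so H_1 = Z ⊕ Z/2.
  H_2: rank ker ∂_2 − rank ∂_3 = (20 − 20) − 0 = 0, and there is no ∂_3, so H_2 = 0.

As a check, the Euler characteristic is 10 − 30 + 20 = 0, which agrees with 1 − 1 + 0 = 0.
(K is a triangulation of the Klein bottle.)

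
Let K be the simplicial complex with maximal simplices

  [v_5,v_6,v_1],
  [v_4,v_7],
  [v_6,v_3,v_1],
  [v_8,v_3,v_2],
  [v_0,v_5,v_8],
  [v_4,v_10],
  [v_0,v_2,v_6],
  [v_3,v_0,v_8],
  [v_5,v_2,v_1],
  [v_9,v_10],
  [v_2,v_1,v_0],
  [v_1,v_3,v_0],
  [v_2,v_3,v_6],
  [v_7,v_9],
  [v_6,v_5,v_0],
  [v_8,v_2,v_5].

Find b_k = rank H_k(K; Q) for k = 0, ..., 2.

Fix the vertex order v_0 < v_1 < v_2 < v_3 < v_4 < v_5 < v_6 < v_7 < v_8 < v_9 < v_10 and write every simplex with vertices in increasing order. Then dim K = 2 and the simplices of K are:

  0-simplices (11): [v_0], [v_1], [v_2], [v_3], [v_4], [v_5], [v_6], [v_7], [v_8], [v_9], [v_10]
  1-simplices (22): (22 of them)
  2-simplices (12): (12 of them)

giving chain groups C_0 ≅ Z^11, C_1 ≅ Z^22, C_2 ≅ Z^12.

The boundary map ∂_1: C_1 → C_0 maps an edge to its endpoints' difference, ∂[p,q] = q − p.
The 11×22 boundary matrix has rank 9 and Smith normal form diag(1,1,1,1,1,1,1,1,1).

Boundary ∂_2: C_2 → C_1 sends each 2-simplex [p,q,r] to [q,r] − [p,r] + [p,q]. For instance
  ∂[v_0,v_2,v_6] = [v_2,v_6] − [v_0,v_6] + [v_0,v_2],
  ∂[v_0,v_1,v_3] = [v_1,v_3] − [v_0,v_3] + [v_0,v_1].
As a 22×12 matrix over Z this has rank 12, with invariant factors (1,1,1,1,1,1,1,1,1,1,1,2).

Computing H_k = (kernel of ∂_k) / (image of ∂_{k+1}):

  H_0: rank C_0 − rank ∂_1 = 11 − 9 = 2, and the invariant factors of ∂_1 are all 1, so H_0 = Z^2.
  H_1: rank ker ∂_1 − rank ∂_2 = (22 − 9) − 12 = 1, and ∂_2 has invariant factor 2 > 1, so H_1 = Z ⊕ Z/2Z.
  H_2: rank ker ∂_2 − rank ∂_3 = (12 − 12) − 0 = 0, and there is no ∂_3, so H_2 = 0.

Hence the Betti numbers are b_0 = 2, b_1 = 1, b_2 = 0.

b_0 = 2, b_1 = 1, b_2 = 0.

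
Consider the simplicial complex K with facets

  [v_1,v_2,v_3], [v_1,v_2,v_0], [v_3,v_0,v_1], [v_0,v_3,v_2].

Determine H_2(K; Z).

We work with the vertex ordering v_0 < v_1 < v_2 < v_3. The simplices of K, each written with vertices in increasing order, are:

  0-simplices (4): [v_0], [v_1], [v_2], [v_3]
  1-simplices (6): [v_0,v_1], [v_0,v_2], [v_0,v_3], [v_1,v_2], [v_1,v_3], [v_2,v_3]
  2-simplices (4): [v_0,v_1,v_2], [v_0,v_1,v_3], [v_0,v_2,v_3], [v_1,v_2,v_3]

giving chain groups C_0 ≅ Z^4, C_1 ≅ Z^6, C_2 ≅ Z^4.

∂_1: C_1 → C_0 maps an edge to its endpoints' difference, ∂[p,q] = q − p. For instance
  ∂[v_1,v_3] = [v_3] − [v_1].
The resulting 4×6 matrix has rank 3, and its Smith normal form has invariant factors (1,1,1).

∂_2: C_2 → C_1 acts by ∂[p,q,r] = [q,r] − [p,r] + [p,q]. For instance
  ∂[v_0,v_1,v_3] = [v_1,v_3] − [v_0,v_3] + [v_0,v_1],
  ∂[v_0,v_1,v_2] = [v_1,v_2] − [v_0,v_2] + [v_0,v_1].
The 6×4 boundary matrix has rank 3 and Smith normal form diag(1,1,1).

From H_k ≅ ker(∂_k) / im(∂_{k+1}) we obtain:

  H_2: rank ker ∂_2 − rank ∂_3 = (4 − 3) − 0 = 1, and there is no ∂_3, so H_2 ≅ Z.

(K is a triangulation of the 2-sphere S^2.)

H_2 = Z.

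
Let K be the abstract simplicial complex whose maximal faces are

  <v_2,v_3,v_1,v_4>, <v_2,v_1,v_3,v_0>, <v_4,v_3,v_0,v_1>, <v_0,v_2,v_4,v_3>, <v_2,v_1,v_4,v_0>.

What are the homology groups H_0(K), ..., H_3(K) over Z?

H_0 ≅ Z,  H_1 = 0,  H_2 = 0,  H_3 ≅ Z.

We work with the vertex ordering v_0 < v_1 < v_2 < v_3 < v_4. The simplices of K, each written with vertices in increasing order, are:

  0-simplices (5): [v_0], [v_1], [v_2], [v_3], [v_4]
  1-simplices (10): [v_0,v_1], [v_0,v_2], [v_0,v_3], [v_0,v_4], [v_1,v_2], [v_1,v_3], [v_1,v_4], [v_2,v_3], [v_2,v_4], [v_3,v_4]
  2-simplices (10): [v_0,v_1,v_2], [v_0,v_1,v_3], [v_0,v_1,v_4], [v_0,v_2,v_3], [v_0,v_2,v_4], [v_0,v_3,v_4], [v_1,v_2,v_3], [v_1,v_2,v_4], [v_1,v_3,v_4], [v_2,v_3,v_4]
  3-simplices (5): [v_0,v_1,v_2,v_3], [v_0,v_1,v_2,v_4], [v_0,v_1,v_3,v_4], [v_0,v_2,v_3,v_4], [v_1,v_2,v_3,v_4]

giving chain groups C_0 ≅ Z^5, C_1 ≅ Z^10, C_2 ≅ Z^10, C_3 ≅ Z^5.

The boundary map ∂_1: C_1 → C_0 maps an edge to its endpoints' difference, ∂[p,q] = q − p.
This gives a 5×10 integer matrix of rank 4; reducing to Smith normal form yields diagonal entries (1,1,1,1).

∂_2: C_2 → C_1 acts by ∂[p,q,r] = [q,r] − [p,r] + [p,q]. For instance
  ∂[v_1,v_2,v_3] = [v_2,v_3] − [v_1,v_3] + [v_1,v_2],
  ∂[v_0,v_3,v_4] = [v_3,v_4] − [v_0,v_4] + [v_0,v_3].
The 10×10 boundary matrix has rank 6 and Smith normal form diag(1,1,1,1,1,1).

Boundary ∂_3: C_3 → C_2 sends each 3-simplex σ to the alternating sum Σ_i (−1)^i (σ with its i-th vertex removed). For instance
  ∂[v_0,v_1,v_3,v_4] = [v_1,v_3,v_4] − [v_0,v_3,v_4] + [v_0,v_1,v_4] − [v_0,v_1,v_3],
  ∂[v_0,v_1,v_2,v_4] = [v_1,v_2,v_4] − [v_0,v_2,v_4] + [v_0,v_1,v_4] − [v_0,v_1,v_2].
This gives a 10×5 integer matrix of rank 4; reducing to Smith normal form yields diagonal entries (1,1,1,1).

From H_k ≅ ker(∂_k) / im(∂_{k+1}) we obtain:

  H_0: rank C_0 − rank ∂_1 = 5 − 4 = 1, and the invariant factors of ∂_1 are all 1, so H_0 = Z.
  H_1: rank ker ∂_1 − rank ∂_2 = (10 − 4) − 6 = 0, and the invariant factors of ∂_2 are all 1, so H_1 = 0.
  H_2: rank ker ∂_2 − rank ∂_3 = (10 − 6) − 4 = 0, and the invariant factors of ∂_3 are all 1, so H_2 = 0.
  H_3: rank ker ∂_3 − rank ∂_4 = (5 − 4) − 0 = 1, and there is no ∂_4, so H_3 = Z.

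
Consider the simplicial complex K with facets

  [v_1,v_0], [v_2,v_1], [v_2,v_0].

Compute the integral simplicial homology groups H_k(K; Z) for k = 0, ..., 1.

Take the total order v_0 < v_1 < v_2 on the vertex set. Then K (dimension 1) consists of the simplices:

  0-simplices (3): [v_0], [v_1], [v_2]
  1-simplices (3): [v_0,v_1], [v_0,v_2], [v_1,v_2]

giving chain groups C_0 ≅ Z^3, C_1 ≅ Z^3.

∂_1: C_1 → C_0 is given by ∂[p,q] = [q] − [p]. For instance
  ∂[v_0,v_1] = [v_1] − [v_0].
The 3×3 boundary matrix has rank 2 and Smith normal form diag(1,1).

Reading off H_k = ker ∂_k / im ∂_{k+1}:

  H_0: rank C_0 − rank ∂_1 = 3 − 2 = 1, and the invariant factors of ∂_1 are all 1, so H_0 ≅ Z.
  H_1: rank ker ∂_1 − rank ∂_2 = (3 − 2) − 0 = 1, and there is no ∂_2, so H_1 ≅ Z.

As a check, the Euler characteristic is 3 − 3 = 0, which agrees with 1 − 1 = 0.

H_0 = Z,  H_1 = Z.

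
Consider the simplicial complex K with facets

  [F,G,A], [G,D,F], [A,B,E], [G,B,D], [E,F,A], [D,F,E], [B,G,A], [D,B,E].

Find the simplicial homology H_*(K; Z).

K has 6 vertices, 12 edges, 8 triangles.
rank ∂_0 = 0, rank ∂_1 = 5 ⇒ b_0 = 6 − 0 − 5 = 1; all invariant factors of ∂_1 are 1 so no torsion. So H_0 = Z.
rank ∂_1 = 5, rank ∂_2 = 7 ⇒ b_1 = 12 − 5 − 7 = 0; all invariant factors of ∂_2 are 1 so no torsion. So H_1 = 0.
rank ∂_2 = 7, rank ∂_3 = 0 ⇒ b_2 = 8 − 7 − 0 = 1. So H_2 = Z.

H_0 ≅ Z,  H_1 = 0,  H_2 ≅ Z.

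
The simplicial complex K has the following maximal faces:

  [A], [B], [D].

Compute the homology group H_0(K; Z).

H_0 ≅ Z^3.

Take the total order A < B < D on the vertex set. Then K (dimension 0) consists of the simplices:

  0-simplices (3): A, B, D

so the chain groups are C_0 ≅ Z^3.

From H_k ≅ ker(∂_k) / im(∂_{k+1}) we obtain:

  H_0: rank C_0 − rank ∂_1 = 3 − 0 = 3, and there is no ∂_1, so H_0 = Z^3.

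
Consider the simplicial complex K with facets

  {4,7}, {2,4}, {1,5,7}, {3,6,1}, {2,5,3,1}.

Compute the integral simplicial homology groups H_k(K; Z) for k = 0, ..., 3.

K has 7 vertices, 12 edges, 6 triangles, 1 3-simplex.
rank ∂_0 = 0, rank ∂_1 = 6 ⇒ b_0 = 7 − 0 − 6 = 1; all invariant factors of ∂_1 are 1 so no torsion. So H_0 = Z.
rank ∂_1 = 6, rank ∂_2 = 5 ⇒ b_1 = 12 − 6 − 5 = 1; all invariant factors of ∂_2 are 1 so no torsion. So H_1 = Z.
rank ∂_2 = 5, rank ∂_3 = 1 ⇒ b_2 = 6 − 5 − 1 = 0; all invariant factors of ∂_3 are 1 so no torsion. So H_2 = 0.
rank ∂_3 = 1, rank ∂_4 = 0 ⇒ b_3 = 1 − 1 − 0 = 0. So H_3 = 0.

H_0 ≅ Z,  H_1 ≅ Z,  H_2 = 0,  H_3 = 0.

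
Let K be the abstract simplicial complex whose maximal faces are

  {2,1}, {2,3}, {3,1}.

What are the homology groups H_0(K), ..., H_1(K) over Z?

H_0 = Z,  H_1 = Z.

Order the vertices as 1 < 2 < 3. Listing each simplex with vertices in this order, K has dimension 1 with simplices:

  0-simplices (3): [1], [2], [3]
  1-simplices (3): [1,2], [1,3], [2,3]

so the chain groups are C_0 ≅ Z^3, C_1 ≅ Z^3.

Boundary ∂_1: C_1 → C_0 maps an edge to its endpoints' difference, ∂[p,q] = q − p.
This gives a 3×3 integer matrix of rank 2; reducing to Smith normal form yields diagonal entries (1,1).

Computing H_k = (kernel of ∂_k) / (image of ∂_{k+1}):

  H_0: rank C_0 − rank ∂_1 = 3 − 2 = 1, and the invariant factors of ∂_1 are all 1, so H_0 ≅ Z.
  H_1: rank ker ∂_1 − rank ∂_2 = (3 − 2) − 0 = 1, and there is no ∂_2, so H_1 ≅ Z.

As a check, the Euler characteristic is 3 − 3 = 0, which agrees with 1 − 1 = 0.
(K is a triangulation of the circle S^1.)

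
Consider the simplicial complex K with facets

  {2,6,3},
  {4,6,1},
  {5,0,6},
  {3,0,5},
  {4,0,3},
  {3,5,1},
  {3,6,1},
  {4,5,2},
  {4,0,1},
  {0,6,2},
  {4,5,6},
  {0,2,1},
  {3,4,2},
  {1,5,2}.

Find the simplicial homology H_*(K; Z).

Fix the vertex order 0 < 1 < 2 < 3 < 4 < 5 < 6 and write every simplex with vertices in increasing order. Then dim K = 2 and the simplices of K are:

  0-simplices (7): [0], [1], [2], [3], [4], [5], [6]
  1-simplices (21): [0,1], [0,2], [0,3], [0,4], [0,5], [0,6], [1,2], [1,3], [1,4], [1,5], [1,6], [2,3], [2,4], [2,5], [2,6], [3,4], [3,5], [3,6], [4,5], [4,6], [5,6]
  2-simplices (14): [0,1,2], [0,1,4], [0,2,6], [0,3,4], [0,3,5], [0,5,6], [1,2,5], [1,3,5], [1,3,6], [1,4,6], [2,3,4], [2,3,6], [2,4,5], [4,5,6]

so the chain groups are C_0 ≅ Z^7, C_1 ≅ Z^21, C_2 ≅ Z^14.

Boundary ∂_1: C_1 → C_0 is given by ∂[p,q] = [q] − [p]. For instance
  ∂[1,4] = [4] − [1].
As a 7×21 matrix over Z this has rank 6, with invariant factors (1,1,1,1,1,1).

Boundary ∂_2: C_2 → C_1 maps a triangle to the signed sum of its edges. For instance
  ∂[1,4,6] = [4,6] − [1,6] + [1,4],
  ∂[2,3,6] = [3,6] − [2,6] + [2,3].
As a 21×14 matrix over Z this has rank 13, with invariant factors (1,1,1,1,1,1,1,1,1,1,1,1,1).

Now H_k = ker ∂_k / im ∂_{k+1}, so:

  H_0: rank C_0 − rank ∂_1 = 7 − 6 = 1, and the invariant factors of ∂_1 are all 1, so H_0 = Z.
  H_1: rank ker ∂_1 − rank ∂_2 = (21 − 6) − 13 = 2, and the invariant factors of ∂_2 are all 1, so H_1 = Z^2.
  H_2: rank ker ∂_2 − rank ∂_3 = (14 − 13) − 0 = 1, and there is no ∂_3, so H_2 = Z.

(K is a triangulation of the torus T^2.)

H_0 = Z,  H_1 = Z^2,  H_2 = Z.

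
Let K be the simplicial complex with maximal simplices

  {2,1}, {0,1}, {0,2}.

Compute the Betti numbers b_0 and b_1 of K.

b_0 = 1, b_1 = 1.

K has 3 vertices, 3 edges.
rank ∂_0 = 0, rank ∂_1 = 2 ⇒ b_0 = 3 − 0 − 2 = 1; all invariant factors of ∂_1 are 1 so no torsion. So H_0 ≅ Z.
rank ∂_1 = 2, rank ∂_2 = 0 ⇒ b_1 = 3 − 2 − 0 = 1. So H_1 ≅ Z.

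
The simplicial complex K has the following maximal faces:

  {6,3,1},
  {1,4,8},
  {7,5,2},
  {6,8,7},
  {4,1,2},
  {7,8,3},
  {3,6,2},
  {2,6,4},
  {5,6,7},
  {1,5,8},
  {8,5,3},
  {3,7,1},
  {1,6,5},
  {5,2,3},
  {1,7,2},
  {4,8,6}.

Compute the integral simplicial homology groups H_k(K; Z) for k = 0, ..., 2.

K has 8 vertices, 24 edges, 16 triangles.
rank ∂_0 = 0, rank ∂_1 = 7 ⇒ b_0 = 8 − 0 − 7 = 1; all invariant factors of ∂_1 are 1 so no torsion. So H_0 = Z.
rank ∂_1 = 7, rank ∂_2 = 15 ⇒ b_1 = 24 − 7 − 15 = 2; all invariant factors of ∂_2 are 1 so no torsion. So H_1 = Z^2.
rank ∂_2 = 15, rank ∂_3 = 0 ⇒ b_2 = 16 − 15 − 0 = 1. So H_2 = Z.

H_0 = Z,  H_1 = Z^2,  H_2 = Z.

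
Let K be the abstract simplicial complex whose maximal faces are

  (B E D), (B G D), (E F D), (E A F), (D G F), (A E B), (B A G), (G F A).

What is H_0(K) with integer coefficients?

K has 6 vertices, 12 edges, 8 triangles.
rank ∂_0 = 0, rank ∂_1 = 5 ⇒ b_0 = 6 − 0 − 5 = 1; all invariant factors of ∂_1 are 1 so no torsion. So H_0 = Z.

H_0 ≅ Z.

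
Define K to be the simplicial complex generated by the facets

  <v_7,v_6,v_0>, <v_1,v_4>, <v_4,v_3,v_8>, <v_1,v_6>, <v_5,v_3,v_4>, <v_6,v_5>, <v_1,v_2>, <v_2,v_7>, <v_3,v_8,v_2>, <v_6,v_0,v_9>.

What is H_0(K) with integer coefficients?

We work with the vertex ordering v_0 < v_1 < v_2 < v_3 < v_4 < v_5 < v_6 < v_7 < v_8 < v_9. The simplices of K, each written with vertices in increasing order, are:

  0-simplices (10): [v_0], [v_1], [v_2], [v_3], [v_4], [v_5], [v_6], [v_7], [v_8], [v_9]
  1-simplices (17): (17 of them)
  2-simplices (5): [v_0,v_6,v_7], [v_0,v_6,v_9], [v_2,v_3,v_8], [v_3,v_4,v_5], [v_3,v_4,v_8]

giving chain groups C_0 ≅ Z^10, C_1 ≅ Z^17, C_2 ≅ Z^5.

The boundary map ∂_1: C_1 → C_0 sends each edge [p,q] (with p < q) to q − p. For instance
  ∂[v_0,v_9] = [v_9] − [v_0].
The 10×17 boundary matrix has rank 9 and Smith normal form diag(1,1,1,1,1,1,1,1,1).

The boundary map ∂_2: C_2 → C_1 sends each 2-simplex [p,q,r] to [q,r] − [p,r] + [p,q]. For instance
  ∂[v_2,v_3,v_8] = [v_3,v_8] − [v_2,v_8] + [v_2,v_3],
  ∂[v_0,v_6,v_7] = [v_6,v_7] − [v_0,v_7] + [v_0,v_6].
This gives a 17×5 integer matrix of rank 5; reducing to Smith normal form yields diagonal entries (1,1,1,1,1).

Reading off H_k = ker ∂_k / im ∂_{k+1}:

  H_0: rank C_0 − rank ∂_1 = 10 − 9 = 1, and the invariant factors of ∂_1 are all 1, so H_0 ≅ Z.

H_0 = Z.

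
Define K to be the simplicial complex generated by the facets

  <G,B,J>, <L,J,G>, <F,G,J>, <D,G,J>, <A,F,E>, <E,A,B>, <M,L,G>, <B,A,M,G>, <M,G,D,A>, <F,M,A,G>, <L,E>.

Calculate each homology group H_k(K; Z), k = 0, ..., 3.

H_0 ≅ Z,  H_1 ≅ Z,  H_2 = 0,  H_3 = 0.

We work with the vertex ordering A < B < D < E < F < G < J < L < M. The simplices of K, each written with vertices in increasing order, are:

  0-simplices (9): A, B, D, E, F, G, J, L, M
  1-simplices (23): AB, AD, AE, AF, AG, AM, BE, BG, BJ, BM, DG, DJ, DM, EF, EL, FG, FJ, FM, GJ, GL, GM, JL, LM
  2-simplices (17): ABE, ABG, ABM, ADG, ADM, AEF, AFG, AFM, AGM, BGJ, BGM, DGJ, DGM, FGJ, FGM, GJL, GLM
  3-simplices (3): ABGM, ADGM, AFGM

giving chain groups C_0 ≅ Z^9, C_1 ≅ Z^23, C_2 ≅ Z^17, C_3 ≅ Z^3.

The boundary map ∂_1: C_1 → C_0 sends each edge [p,q] (with p < q) to q − p.
This gives a 9×23 integer matrix of rank 8; reducing to Smith normal form yields diagonal entries (1,1,1,1,1,1,1,1).

The boundary map ∂_2: C_2 → C_1 acts by ∂[p,q,r] = [q,r] − [p,r] + [p,q]. For instance
  ∂FGJ = GJ − FJ + FG,
  ∂ADG = DG − AG + AD.
The resulting 23×17 matrix has rank 14, and its Smith normal form has invariant factors (1,1,1,1,1,1,1,1,1,1,1,1,1,1).

Boundary ∂_3: C_3 → C_2 sends each 3-simplex σ to the alternating sum Σ_i (−1)^i (σ with its i-th vertex removed). For instance
  ∂AFGM = FGM − AGM + AFM − AFG,
  ∂ADGM = DGM − AGM + ADM − ADG.
This gives a 17×3 integer matrix of rank 3; reducing to Smith normal form yields diagonal entries (1,1,1).

Reading off H_k = ker ∂_k / im ∂_{k+1}:

  H_0: rank C_0 − rank ∂_1 = 9 − 8 = 1, and the invariant factors of ∂_1 are all 1, so H_0 = Z.
  H_1: rank ker ∂_1 − rank ∂_2 = (23 − 8) − 14 = 1, and the invariant factors of ∂_2 are all 1, so H_1 = Z.
  H_2: rank ker ∂_2 − rank ∂_3 = (17 − 14) − 3 = 0, and the invariant factors of ∂_3 are all 1, so H_2 = 0.
  H_3: rank ker ∂_3 − rank ∂_4 = (3 − 3) − 0 = 0, and there is no ∂_4, so H_3 = 0.

As a check, the Euler characteristic is 9 − 23 + 17 − 3 = 0, which agrees with 1 − 1 + 0 − 0 = 0.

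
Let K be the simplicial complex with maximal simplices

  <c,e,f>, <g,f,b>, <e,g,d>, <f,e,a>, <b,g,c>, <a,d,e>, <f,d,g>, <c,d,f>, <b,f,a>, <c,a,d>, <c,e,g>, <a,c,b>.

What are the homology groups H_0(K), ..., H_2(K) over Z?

Fix the vertex order a < b < c < d < e < f < g and write every simplex with vertices in increasing order. Then dim K = 2 and the simplices of K are:

  0-simplices (7): a, b, c, d, e, f, g
  1-simplices (18): ab, ac, ad, ae, af, bc, bf, bg, cd, ce, cf, cg, de, df, dg, ef, eg, fg
  2-simplices (12): abc, abf, acd, ade, aef, bcg, bfg, cdf, cef, ceg, deg, dfg

Hence C_0 ≅ Z^7, C_1 ≅ Z^18, C_2 ≅ Z^12.

Boundary ∂_1: C_1 → C_0 is given by ∂[p,q] = [q] − [p]. For instance
  ∂cg = g − c.
As a 7×18 matrix over Z this has rank 6, with invariant factors (1,1,1,1,1,1).

∂_2: C_2 → C_1 sends each 2-simplex [p,q,r] to [q,r] − [p,r] + [p,q]. For instance
  ∂ade = de − ae + ad,
  ∂deg = eg − dg + de.
The resulting 18×12 matrix has rank 12, and its Smith normal form has invariant factors (1,1,1,1,1,1,1,1,1,1,1,2).

Now H_k = ker ∂_k / im ∂_{k+1}, so:

  H_0: rank C_0 − rank ∂_1 = 7 − 6 = 1, and the invariant factors of ∂_1 are all 1, so H_0 ≅ Z.
  H_1: rank ker ∂_1 − rank ∂_2 = (18 − 6) − 12 = 0, and ∂_2 has invariant factor 2 > 1, so H_1 ≅ Z/2.
  H_2: rank ker ∂_2 − rank ∂_3 = (12 − 12) − 0 = 0, and there is no ∂_3, so H_2 ≅ 0.

H_0 = Z,  H_1 = Z/2,  H_2 = 0.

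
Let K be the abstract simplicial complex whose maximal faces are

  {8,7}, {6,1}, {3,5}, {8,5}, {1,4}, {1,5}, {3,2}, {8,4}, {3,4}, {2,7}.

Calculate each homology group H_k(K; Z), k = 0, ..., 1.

H_0 = Z,  H_1 = Z^3.

K has 8 vertices, 10 edges.
rank ∂_0 = 0, rank ∂_1 = 7 ⇒ b_0 = 8 − 0 − 7 = 1; all invariant factors of ∂_1 are 1 so no torsion. So H_0 ≅ Z.
rank ∂_1 = 7, rank ∂_2 = 0 ⇒ b_1 = 10 − 7 − 0 = 3. So H_1 ≅ Z^3.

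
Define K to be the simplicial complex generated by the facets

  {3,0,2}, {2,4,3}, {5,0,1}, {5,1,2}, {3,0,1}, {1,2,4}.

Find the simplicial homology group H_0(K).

Order the vertices as 0 < 1 < 2 < 3 < 4 < 5. Listing each simplex with vertices in this order, K has dimension 2 with simplices:

  0-simplices (6): [0], [1], [2], [3], [4], [5]
  1-simplices (12): [0,1], [0,2], [0,3], [0,5], [1,2], [1,3], [1,4], [1,5], [2,3], [2,4], [2,5], [3,4]
  2-simplices (6): [0,1,3], [0,1,5], [0,2,3], [1,2,4], [1,2,5], [2,3,4]

Hence C_0 ≅ Z^6, C_1 ≅ Z^12, C_2 ≅ Z^6.

∂_1: C_1 → C_0 sends each edge [p,q] (with p < q) to q − p. For instance
  ∂[0,2] = [2] − [0].
The resulting 6×12 matrix has rank 5, and its Smith normal form has invariant factors (1,1,1,1,1).

∂_2: C_2 → C_1 acts by ∂[p,q,r] = [q,r] − [p,r] + [p,q]. For instance
  ∂[2,3,4] = [3,4] − [2,4] + [2,3],
  ∂[0,2,3] = [2,3] − [0,3] + [0,2].
The 12×6 boundary matrix has rank 6 and Smith normal form diag(1,1,1,1,1,1).

Now H_k = ker ∂_k / im ∂_{k+1}, so:

  H_0: rank C_0 − rank ∂_1 = 6 − 5 = 1, and the invariant factors of ∂_1 are all 1, so H_0 ≅ Z.

H_0 ≅ Z.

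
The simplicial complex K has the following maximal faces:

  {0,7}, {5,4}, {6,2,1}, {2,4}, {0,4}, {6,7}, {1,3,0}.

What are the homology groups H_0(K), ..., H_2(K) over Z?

H_0 ≅ Z,  H_1 ≅ Z^2,  H_2 = 0.

Fix the vertex order 0 < 1 < 2 < 3 < 4 < 5 < 6 < 7 and write every simplex with vertices in increasing order. Then dim K = 2 and the simplices of K are:

  0-simplices (8): [0], [1], [2], [3], [4], [5], [6], [7]
  1-simplices (11): [0,1], [0,3], [0,4], [0,7], [1,2], [1,3], [1,6], [2,4], [2,6], [4,5], [6,7]
  2-simplices (2): [0,1,3], [1,2,6]

giving chain groups C_0 ≅ Z^8, C_1 ≅ Z^11, C_2 ≅ Z^2.

∂_1: C_1 → C_0 maps an edge to its endpoints' difference, ∂[p,q] = q − p. For instance
  ∂[2,6] = [6] − [2].
The resulting 8×11 matrix has rank 7, and its Smith normal form has invariant factors (1,1,1,1,1,1,1).

Boundary ∂_2: C_2 → C_1 acts by ∂[p,q,r] = [q,r] − [p,r] + [p,q]. For instance
  ∂[0,1,3] = [1,3] − [0,3] + [0,1],
  ∂[1,2,6] = [2,6] − [1,6] + [1,2].
As a 11×2 matrix over Z this has rank 2, with invariant factors (1,1).

Now H_k = ker ∂_k / im ∂_{k+1}, so:

  H_0: rank C_0 − rank ∂_1 = 8 − 7 = 1, and the invariant factors of ∂_1 are all 1, so H_0 = Z.
  H_1: rank ker ∂_1 − rank ∂_2 = (11 − 7) − 2 = 2, and the invariant factors of ∂_2 are all 1, so H_1 = Z^2.
  H_2: rank ker ∂_2 − rank ∂_3 = (2 − 2) − 0 = 0, and there is no ∂_3, so H_2 = 0.

As a check, the Euler characteristic is 8 − 11 + 2 = -1, which agrees with 1 − 2 + 0 = -1.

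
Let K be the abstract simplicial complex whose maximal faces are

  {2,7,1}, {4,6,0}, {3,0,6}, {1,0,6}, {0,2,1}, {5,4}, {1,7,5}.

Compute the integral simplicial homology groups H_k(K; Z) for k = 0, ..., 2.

H_0 = Z,  H_1 = Z,  H_2 = 0.

Fix the vertex order 0 < 1 < 2 < 3 < 4 < 5 < 6 < 7 and write every simplex with vertices in increasing order. Then dim K = 2 and the simplices of K are:

  0-simplices (8): [0], [1], [2], [3], [4], [5], [6], [7]
  1-simplices (14): [0,1], [0,2], [0,3], [0,4], [0,6], [1,2], [1,5], [1,6], [1,7], [2,7], [3,6], [4,5], [4,6], [5,7]
  2-simplices (6): [0,1,2], [0,1,6], [0,3,6], [0,4,6], [1,2,7], [1,5,7]

so the chain groups are C_0 ≅ Z^8, C_1 ≅ Z^14, C_2 ≅ Z^6.

Boundary ∂_1: C_1 → C_0 sends each edge [p,q] (with p < q) to q − p. For instance
  ∂[3,6] = [6] − [3].
The resulting 8×14 matrix has rank 7, and its Smith normal form has invariant factors (1,1,1,1,1,1,1).

∂_2: C_2 → C_1 acts by ∂[p,q,r] = [q,r] − [p,r] + [p,q]. For instance
  ∂[0,1,6] = [1,6] − [0,6] + [0,1],
  ∂[1,2,7] = [2,7] − [1,7] + [1,2].
The 14×6 boundary matrix has rank 6 and Smith normal form diag(1,1,1,1,1,1).

Computing H_k = (kernel of ∂_k) / (image of ∂_{k+1}):

  H_0: rank C_0 − rank ∂_1 = 8 − 7 = 1, and the invariant factors of ∂_1 are all 1, so H_0 = Z.
  H_1: rank ker ∂_1 − rank ∂_2 = (14 − 7) − 6 = 1, and the invariant factors of ∂_2 are all 1, so H_1 = Z.
  H_2: rank ker ∂_2 − rank ∂_3 = (6 − 6) − 0 = 0, and there is no ∂_3, so H_2 = 0.

As a check, the Euler characteristic is 8 − 14 + 6 = 0, which agrees with 1 − 1 + 0 = 0.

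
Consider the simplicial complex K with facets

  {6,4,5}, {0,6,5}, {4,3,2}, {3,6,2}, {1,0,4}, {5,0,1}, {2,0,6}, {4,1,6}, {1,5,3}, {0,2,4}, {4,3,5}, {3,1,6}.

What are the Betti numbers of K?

b_0 = 1, b_1 = 0, b_2 = 0.

We work with the vertex ordering 0 < 1 < 2 < 3 < 4 < 5 < 6. The simplices of K, each written with vertices in increasing order, are:

  0-simplices (7): [0], [1], [2], [3], [4], [5], [6]
  1-simplices (18): [0,1], [0,2], [0,4], [0,5], [0,6], [1,3], [1,4], [1,5], [1,6], [2,3], [2,4], [2,6], [3,4], [3,5], [3,6], [4,5], [4,6], [5,6]
  2-simplices (12): [0,1,4], [0,1,5], [0,2,4], [0,2,6], [0,5,6], [1,3,5], [1,3,6], [1,4,6], [2,3,4], [2,3,6], [3,4,5], [4,5,6]

giving chain groups C_0 ≅ Z^7, C_1 ≅ Z^18, C_2 ≅ Z^12.

The boundary map ∂_1: C_1 → C_0 maps an edge to its endpoints' difference, ∂[p,q] = q − p. For instance
  ∂[0,2] = [2] − [0].
This gives a 7×18 integer matrix of rank 6; reducing to Smith normal form yields diagonal entries (1,1,1,1,1,1).

∂_2: C_2 → C_1 sends each 2-simplex [p,q,r] to [q,r] − [p,r] + [p,q]. For instance
  ∂[4,5,6] = [5,6] − [4,6] + [4,5],
  ∂[2,3,4] = [3,4] − [2,4] + [2,3].
As a 18×12 matrix over Z this has rank 12, with invariant factors (1,1,1,1,1,1,1,1,1,1,1,2).

Now H_k = ker ∂_k / im ∂_{k+1}, so:

  H_0: rank C_0 − rank ∂_1 = 7 − 6 = 1, and the invariant factors of ∂_1 are all 1, so H_0 = Z.
  H_1: rank ker ∂_1 − rank ∂_2 = (18 − 6) − 12 = 0, and ∂_2 has invariant factor 2 > 1, so H_1 = Z_2.
  H_2: rank ker ∂_2 − rank ∂_3 = (12 − 12) − 0 = 0, and there is no ∂_3, so H_2 = 0.

(K is a triangulation of the real projective plane RP^2.)

Hence the Betti numbers are b_0 = 1, b_1 = 0, b_2 = 0.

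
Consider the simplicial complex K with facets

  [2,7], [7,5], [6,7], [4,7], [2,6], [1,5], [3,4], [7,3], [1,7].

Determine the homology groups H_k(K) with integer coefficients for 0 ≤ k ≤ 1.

K has 7 vertices, 9 edges.
rank ∂_0 = 0, rank ∂_1 = 6 ⇒ b_0 = 7 − 0 − 6 = 1; all invariant factors of ∂_1 are 1 so no torsion. So H_0 = Z.
rank ∂_1 = 6, rank ∂_2 = 0 ⇒ b_1 = 9 − 6 − 0 = 3. So H_1 = Z^3.

H_0 = Z,  H_1 = Z^3.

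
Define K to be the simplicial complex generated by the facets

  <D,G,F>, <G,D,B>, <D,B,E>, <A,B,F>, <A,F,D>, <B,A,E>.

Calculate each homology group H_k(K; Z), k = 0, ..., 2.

Fix the vertex order A < B < D < E < F < G and write every simplex with vertices in increasing order. Then dim K = 2 and the simplices of K are:

  0-simplices (6): A, B, D, E, F, G
  1-simplices (12): AB, AD, AE, AF, BD, BE, BF, BG, DE, DF, DG, FG
  2-simplices (6): ABE, ABF, ADF, BDE, BDG, DFG

Hence C_0 ≅ Z^6, C_1 ≅ Z^12, C_2 ≅ Z^6.

∂_1: C_1 → C_0 is given by ∂[p,q] = [q] − [p].
This gives a 6×12 integer matrix of rank 5; reducing to Smith normal form yields diagonal entries (1,1,1,1,1).

∂_2: C_2 → C_1 acts by ∂[p,q,r] = [q,r] − [p,r] + [p,q]. For instance
  ∂BDE = DE − BE + BD,
  ∂DFG = FG − DG + DF.
This gives a 12×6 integer matrix of rank 6; reducing to Smith normal form yields diagonal entries (1,1,1,1,1,1).

Now H_k = ker ∂_k / im ∂_{k+1}, so:

  H_0: rank C_0 − rank ∂_1 = 6 − 5 = 1, and the invariant factors of ∂_1 are all 1, so H_0 ≅ Z.
  H_1: rank ker ∂_1 − rank ∂_2 = (12 − 5) − 6 = 1, and the invariant factors of ∂_2 are all 1, so H_1 ≅ Z.
  H_2: rank ker ∂_2 − rank ∂_3 = (6 − 6) − 0 = 0, and there is no ∂_3, so H_2 ≅ 0.

As a check, the Euler characteristic is 6 − 12 + 6 = 0, which agrees with 1 − 1 + 0 = 0.
(K is a triangulation of the cylinder S^1 x I.)

H_0 ≅ Z,  H_1 ≅ Z,  H_2 = 0.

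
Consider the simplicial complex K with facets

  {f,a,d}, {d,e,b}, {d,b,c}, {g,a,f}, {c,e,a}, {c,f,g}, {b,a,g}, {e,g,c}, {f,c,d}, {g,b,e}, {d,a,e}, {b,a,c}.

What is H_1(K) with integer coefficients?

Take the total order a < b < c < d < e < f < g on the vertex set. Then K (dimension 2) consists of the simplices:

  0-simplices (7): a, b, c, d, e, f, g
  1-simplices (18): ab, ac, ad, ae, af, ag, bc, bd, be, bg, cd, ce, cf, cg, de, df, eg, fg
  2-simplices (12): abc, abg, ace, ade, adf, afg, bcd, bde, beg, cdf, ceg, cfg

so the chain groups are C_0 ≅ Z^7, C_1 ≅ Z^18, C_2 ≅ Z^12.

The boundary map ∂_1: C_1 → C_0 maps an edge to its endpoints' difference, ∂[p,q] = q − p. For instance
  ∂ce = e − c.
The 7×18 boundary matrix has rank 6 and Smith normal form diag(1,1,1,1,1,1).

Boundary ∂_2: C_2 → C_1 acts by ∂[p,q,r] = [q,r] − [p,r] + [p,q]. For instance
  ∂adf = df − af + ad,
  ∂abg = bg − ag + ab.
As a 18×12 matrix over Z this has rank 12, with invariant factors (1,1,1,1,1,1,1,1,1,1,1,2).

From H_k ≅ ker(∂_k) / im(∂_{k+1}) we obtain:

  H_1: rank ker ∂_1 − rank ∂_2 = (18 − 6) − 12 = 0, and ∂_2 has invariant factor 2 > 1, so H_1 = Z/2.

(K is a triangulation of the real projective plane RP^2.)

H_1 ≅ Z/2.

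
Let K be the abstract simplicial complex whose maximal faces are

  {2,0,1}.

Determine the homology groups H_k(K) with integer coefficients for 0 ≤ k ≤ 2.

H_0 = Z,  H_1 = 0,  H_2 = 0.

K has 3 vertices, 3 edges, 1 triangle.
rank ∂_0 = 0, rank ∂_1 = 2 ⇒ b_0 = 3 − 0 − 2 = 1; all invariant factors of ∂_1 are 1 so no torsion. So H_0 ≅ Z.
rank ∂_1 = 2, rank ∂_2 = 1 ⇒ b_1 = 3 − 2 − 1 = 0; all invariant factors of ∂_2 are 1 so no torsion. So H_1 ≅ 0.
rank ∂_2 = 1, rank ∂_3 = 0 ⇒ b_2 = 1 − 1 − 0 = 0. So H_2 ≅ 0.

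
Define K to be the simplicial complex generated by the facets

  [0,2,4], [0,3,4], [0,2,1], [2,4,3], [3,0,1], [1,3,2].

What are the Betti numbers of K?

b_0 = 1, b_1 = 0, b_2 = 1.

K has 5 vertices, 9 edges, 6 triangles.
rank ∂_0 = 0, rank ∂_1 = 4 ⇒ b_0 = 5 − 0 − 4 = 1; all invariant factors of ∂_1 are 1 so no torsion. So H_0 = Z.
rank ∂_1 = 4, rank ∂_2 = 5 ⇒ b_1 = 9 − 4 − 5 = 0; all invariant factors of ∂_2 are 1 so no torsion. So H_1 = 0.
rank ∂_2 = 5, rank ∂_3 = 0 ⇒ b_2 = 6 − 5 − 0 = 1. So H_2 = Z.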